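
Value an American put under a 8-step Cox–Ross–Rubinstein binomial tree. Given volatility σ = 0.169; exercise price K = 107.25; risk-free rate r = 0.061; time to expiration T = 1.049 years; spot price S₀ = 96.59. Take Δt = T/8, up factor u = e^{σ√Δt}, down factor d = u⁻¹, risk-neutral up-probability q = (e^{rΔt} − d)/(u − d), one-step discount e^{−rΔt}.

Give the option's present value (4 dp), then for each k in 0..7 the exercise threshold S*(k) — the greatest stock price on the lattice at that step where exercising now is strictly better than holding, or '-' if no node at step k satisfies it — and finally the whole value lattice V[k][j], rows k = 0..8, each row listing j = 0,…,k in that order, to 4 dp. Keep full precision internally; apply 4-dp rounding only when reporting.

params: Δt=0.13112 u=1.06311 d=0.94064 q=0.55028 e^(-rΔt)=0.99203
t_8 payoffs: 48.0513 40.3437 31.6325 21.7872 10.6600 0.0000 0.0000 0.0000 0.0000
t_7: node(7,0) S=62.9346 payoff=44.3154 vs cont=43.4609 → 44.3154 [stop]  node(7,1) S=71.1287 payoff=36.1213 vs cont=35.2669 → 36.1213 [stop]  node(7,2) S=80.3896 payoff=26.8604 vs cont=26.0060 → 26.8604 [stop]  node(7,3) S=90.8562 payoff=16.3938 vs cont=15.5393 → 16.3938 [stop]  node(7,4) S=102.6856 payoff=4.5644 vs cont=4.7558 → 4.7558 [wait]  node(7,5) S=116.0552 payoff=0.0000 vs cont=0.0000 → 0.0000 [wait]  node(7,6) S=131.1655 payoff=0.0000 vs cont=0.0000 → 0.0000 [wait]  node(7,7) S=148.2431 payoff=0.0000 vs cont=0.0000 → 0.0000 [wait]  ⇒ S*(7)=90.8562
t_6: node(6,0) S=66.9063 payoff=40.3437 vs cont=39.4892 → 40.3437 [stop]  node(6,1) S=75.6175 payoff=31.6325 vs cont=30.7781 → 31.6325 [stop]  node(6,2) S=85.4628 payoff=21.7872 vs cont=20.9328 → 21.7872 [stop]  node(6,3) S=96.5900 payoff=10.6600 vs cont=9.9101 → 10.6600 [stop]  node(6,4) S=109.1659 payoff=0.0000 vs cont=2.1218 → 2.1218 [wait]  node(6,5) S=123.3792 payoff=0.0000 vs cont=0.0000 → 0.0000 [wait]  node(6,6) S=139.4431 payoff=0.0000 vs cont=0.0000 → 0.0000 [wait]  ⇒ S*(6)=96.5900
t_5: node(5,0) S=71.1287 payoff=36.1213 vs cont=35.2669 → 36.1213 [stop]  node(5,1) S=80.3896 payoff=26.8604 vs cont=26.0060 → 26.8604 [stop]  node(5,2) S=90.8562 payoff=16.3938 vs cont=15.5393 → 16.3938 [stop]  node(5,3) S=102.6856 payoff=4.5644 vs cont=5.9141 → 5.9141 [wait]  node(5,4) S=116.0552 payoff=0.0000 vs cont=0.9466 → 0.9466 [wait]  node(5,5) S=131.1655 payoff=0.0000 vs cont=0.0000 → 0.0000 [wait]  ⇒ S*(5)=90.8562
t_4: node(4,0) S=75.6175 payoff=31.6325 vs cont=30.7781 → 31.6325 [stop]  node(4,1) S=85.4628 payoff=21.7872 vs cont=20.9328 → 21.7872 [stop]  node(4,2) S=96.5900 payoff=10.6600 vs cont=10.5424 → 10.6600 [stop]  node(4,3) S=109.1659 payoff=0.0000 vs cont=3.1553 → 3.1553 [wait]  node(4,4) S=123.3792 payoff=0.0000 vs cont=0.4223 → 0.4223 [wait]  ⇒ S*(4)=96.5900
t_3: node(3,0) S=80.3896 payoff=26.8604 vs cont=26.0060 → 26.8604 [stop]  node(3,1) S=90.8562 payoff=16.3938 vs cont=15.5393 → 16.3938 [stop]  node(3,2) S=102.6856 payoff=4.5644 vs cont=6.4783 → 6.4783 [wait]  node(3,3) S=116.0552 payoff=0.0000 vs cont=1.6382 → 1.6382 [wait]  ⇒ S*(3)=90.8562
t_2: node(2,0) S=85.4628 payoff=21.7872 vs cont=20.9328 → 21.7872 [stop]  node(2,1) S=96.5900 payoff=10.6600 vs cont=10.8504 → 10.8504 [wait]  node(2,2) S=109.1659 payoff=0.0000 vs cont=3.7845 → 3.7845 [wait]  ⇒ S*(2)=85.4628
t_1: node(1,0) S=90.8562 payoff=16.3938 vs cont=15.6433 → 16.3938 [stop]  node(1,1) S=102.6856 payoff=4.5644 vs cont=6.9067 → 6.9067 [wait]  ⇒ S*(1)=90.8562
t_0: node(0,0) S=96.5900 payoff=10.6600 vs cont=11.0842 → 11.0842 [wait]  ⇒ S*(0)=-

price = 11.0842
boundary = - 90.8562 85.4628 90.8562 96.5900 90.8562 96.5900 90.8562
tree:
11.0842
16.3938 6.9067
21.7872 10.8504 3.7845
26.8604 16.3938 6.4783 1.6382
31.6325 21.7872 10.6600 3.1553 0.4223
36.1213 26.8604 16.3938 5.9141 0.9466 0.0000
40.3437 31.6325 21.7872 10.6600 2.1218 0.0000 0.0000
44.3154 36.1213 26.8604 16.3938 4.7558 0.0000 0.0000 0.0000
48.0513 40.3437 31.6325 21.7872 10.6600 0.0000 0.0000 0.0000 0.0000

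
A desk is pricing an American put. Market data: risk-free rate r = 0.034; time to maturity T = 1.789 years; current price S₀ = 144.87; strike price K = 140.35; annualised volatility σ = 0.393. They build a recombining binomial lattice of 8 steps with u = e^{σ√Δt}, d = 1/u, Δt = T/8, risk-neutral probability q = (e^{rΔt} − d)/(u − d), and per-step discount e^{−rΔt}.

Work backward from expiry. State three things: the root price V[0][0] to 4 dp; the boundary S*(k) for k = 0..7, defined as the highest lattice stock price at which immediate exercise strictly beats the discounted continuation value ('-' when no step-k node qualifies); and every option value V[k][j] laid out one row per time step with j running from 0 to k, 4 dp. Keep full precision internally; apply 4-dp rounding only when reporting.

price = 23.2531
boundary = - - - 82.9551 68.8860 82.9551 99.8976 82.9551
tree:
23.2531
32.4935 13.3768
43.9881 20.2655 5.9505
57.3949 29.8239 9.9885 1.5668
71.4640 42.3292 16.4317 3.0019 0.0000
83.1469 57.3949 26.2980 5.7515 0.0000 0.0000
92.8485 71.4640 40.4524 11.0196 0.0000 0.0000 0.0000
100.9046 83.1469 57.3949 21.1133 0.0000 0.0000 0.0000 0.0000
107.5945 92.8485 71.4640 40.4524 0.0000 0.0000 0.0000 0.0000 0.0000

Δt=0.22362, u=1.20424, d=0.83040, q=0.47409, disc=e^(-rΔt)=0.99243
k=8 terminal: V=max(K-S,0) → 107.5945 92.8485 71.4640 40.4524 0.0000 0.0000 0.0000 0.0000 0.0000
k=7: j=0 S=39.4454 intr=100.9046 cont=99.8416 V=100.9046[EX]; j=1 S=57.2031 intr=83.1469 cont=82.0838 V=83.1469[EX]; j=2 S=82.9551 intr=57.3949 cont=56.3318 V=57.3949[EX]; j=3 S=120.3003 intr=20.0497 cont=21.1133 V=21.1133[hold]; j=4 S=174.4577 intr=0.0000 cont=0.0000 V=0.0000[hold]; j=5 S=252.9961 intr=0.0000 cont=0.0000 V=0.0000[hold]; j=6 S=366.8913 intr=0.0000 cont=0.0000 V=0.0000[hold]; j=7 S=532.0606 intr=0.0000 cont=0.0000 V=0.0000[hold]  S*(7)=82.9551
k=6: j=0 S=47.5015 intr=92.8485 cont=91.7854 V=92.8485[EX]; j=1 S=68.8860 intr=71.4640 cont=70.4009 V=71.4640[EX]; j=2 S=99.8976 intr=40.4524 cont=39.8898 V=40.4524[EX]; j=3 S=144.8700 intr=0.0000 cont=11.0196 V=11.0196[hold]; j=4 S=210.0884 intr=0.0000 cont=0.0000 V=0.0000[hold]; j=5 S=304.6672 intr=0.0000 cont=0.0000 V=0.0000[hold]; j=6 S=441.8240 intr=0.0000 cont=0.0000 V=0.0000[hold]  S*(6)=99.8976
k=5: j=0 S=57.2031 intr=83.1469 cont=82.0838 V=83.1469[EX]; j=1 S=82.9551 intr=57.3949 cont=56.3318 V=57.3949[EX]; j=2 S=120.3003 intr=20.0497 cont=26.2980 V=26.2980[hold]; j=3 S=174.4577 intr=0.0000 cont=5.7515 V=5.7515[hold]; j=4 S=252.9961 intr=0.0000 cont=0.0000 V=0.0000[hold]; j=5 S=366.8913 intr=0.0000 cont=0.0000 V=0.0000[hold]  S*(5)=82.9551
k=4: j=0 S=68.8860 intr=71.4640 cont=70.4009 V=71.4640[EX]; j=1 S=99.8976 intr=40.4524 cont=42.3292 V=42.3292[hold]; j=2 S=144.8700 intr=0.0000 cont=16.4317 V=16.4317[hold]; j=3 S=210.0884 intr=0.0000 cont=3.0019 V=3.0019[hold]; j=4 S=304.6672 intr=0.0000 cont=0.0000 V=0.0000[hold]  S*(4)=68.8860
k=3: j=0 S=82.9551 intr=57.3949 cont=57.2148 V=57.3949[EX]; j=1 S=120.3003 intr=20.0497 cont=29.8239 V=29.8239[hold]; j=2 S=174.4577 intr=0.0000 cont=9.9885 V=9.9885[hold]; j=3 S=252.9961 intr=0.0000 cont=1.5668 V=1.5668[hold]  S*(3)=82.9551
k=2: j=0 S=99.8976 intr=40.4524 cont=43.9881 V=43.9881[hold]; j=1 S=144.8700 intr=0.0000 cont=20.2655 V=20.2655[hold]; j=2 S=210.0884 intr=0.0000 cont=5.9505 V=5.9505[hold]  S*(2)=-
k=1: j=0 S=120.3003 intr=20.0497 cont=32.4935 V=32.4935[hold]; j=1 S=174.4577 intr=0.0000 cont=13.3768 V=13.3768[hold]  S*(1)=-
k=0: j=0 S=144.8700 intr=0.0000 cont=23.2531 V=23.2531[hold]  S*(0)=-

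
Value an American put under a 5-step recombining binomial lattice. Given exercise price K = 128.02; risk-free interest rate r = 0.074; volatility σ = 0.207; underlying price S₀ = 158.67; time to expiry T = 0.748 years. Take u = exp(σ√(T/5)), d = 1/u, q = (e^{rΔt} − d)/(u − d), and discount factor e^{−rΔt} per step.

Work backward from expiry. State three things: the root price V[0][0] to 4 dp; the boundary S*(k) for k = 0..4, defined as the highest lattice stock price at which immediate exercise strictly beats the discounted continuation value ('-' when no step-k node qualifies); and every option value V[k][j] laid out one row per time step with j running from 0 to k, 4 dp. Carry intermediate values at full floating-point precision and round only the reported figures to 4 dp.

Δt=0.14960  u=1.08336  d=0.92306  q=0.54944  discount=0.98899
step 5 (expiry): payoffs max(K−S,0) = 21.6942 3.2296 0.0000 0.0000 0.0000 0.0000
step 4: (k=4,j=0): S=115.1887, (K−S)⁺=12.8313, hold=11.4219 ⇒ V=12.8313 exercise | (k=4,j=1): S=135.1924, (K−S)⁺=0.0000, hold=1.4391 ⇒ V=1.4391 continue | (k=4,j=2): S=158.6700, (K−S)⁺=0.0000, hold=0.0000 ⇒ V=0.0000 continue | (k=4,j=3): S=186.2247, (K−S)⁺=0.0000, hold=0.0000 ⇒ V=0.0000 continue | (k=4,j=4): S=218.5646, (K−S)⁺=0.0000, hold=0.0000 ⇒ V=0.0000 continue  boundary S*=115.1887
step 3: (k=3,j=0): S=124.7904, (K−S)⁺=3.2296, hold=6.4996 ⇒ V=6.4996 continue | (k=3,j=1): S=146.4615, (K−S)⁺=0.0000, hold=0.6413 ⇒ V=0.6413 continue | (k=3,j=2): S=171.8961, (K−S)⁺=0.0000, hold=0.0000 ⇒ V=0.0000 continue | (k=3,j=3): S=201.7477, (K−S)⁺=0.0000, hold=0.0000 ⇒ V=0.0000 continue  boundary S*=-
step 2: (k=2,j=0): S=135.1924, (K−S)⁺=0.0000, hold=3.2447 ⇒ V=3.2447 continue | (k=2,j=1): S=158.6700, (K−S)⁺=0.0000, hold=0.2858 ⇒ V=0.2858 continue | (k=2,j=2): S=186.2247, (K−S)⁺=0.0000, hold=0.0000 ⇒ V=0.0000 continue  boundary S*=-
step 1: (k=1,j=0): S=146.4615, (K−S)⁺=0.0000, hold=1.6011 ⇒ V=1.6011 continue | (k=1,j=1): S=171.8961, (K−S)⁺=0.0000, hold=0.1273 ⇒ V=0.1273 continue  boundary S*=-
step 0: (k=0,j=0): S=158.6700, (K−S)⁺=0.0000, hold=0.7826 ⇒ V=0.7826 continue  boundary S*=-

price = 0.7826
boundary = - - - - 115.1887
tree:
0.7826
1.6011 0.1273
3.2447 0.2858 0.0000
6.4996 0.6413 0.0000 0.0000
12.8313 1.4391 0.0000 0.0000 0.0000
21.6942 3.2296 0.0000 0.0000 0.0000 0.0000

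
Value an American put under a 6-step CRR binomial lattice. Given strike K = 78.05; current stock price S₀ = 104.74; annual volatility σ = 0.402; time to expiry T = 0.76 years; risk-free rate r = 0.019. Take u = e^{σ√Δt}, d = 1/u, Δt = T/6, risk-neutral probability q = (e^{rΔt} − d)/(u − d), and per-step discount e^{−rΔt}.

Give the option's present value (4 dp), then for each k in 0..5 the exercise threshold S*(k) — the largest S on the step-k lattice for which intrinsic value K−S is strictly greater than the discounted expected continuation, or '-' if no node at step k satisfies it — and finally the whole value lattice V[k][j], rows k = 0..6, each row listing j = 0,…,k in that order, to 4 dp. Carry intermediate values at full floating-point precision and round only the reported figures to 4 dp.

params: Δt=0.12667 u=1.15381 d=0.86669 q=0.47268 e^(-rΔt)=0.99760
t_6 payoffs: 33.6587 18.9524 0.0000 0.0000 0.0000 0.0000 0.0000
t_5: node(5,0) S=51.2193 payoff=26.8307 vs cont=26.6431 → 26.8307 [stop]  node(5,1) S=68.1876 payoff=9.8624 vs cont=9.9699 → 9.9699 [wait]  node(5,2) S=90.7772 payoff=0.0000 vs cont=0.0000 → 0.0000 [wait]  node(5,3) S=120.8505 payoff=0.0000 vs cont=0.0000 → 0.0000 [wait]  node(5,4) S=160.8866 payoff=0.0000 vs cont=0.0000 → 0.0000 [wait]  node(5,5) S=214.1861 payoff=0.0000 vs cont=0.0000 → 0.0000 [wait]  ⇒ S*(5)=51.2193
t_4: node(4,0) S=59.0976 payoff=18.9524 vs cont=18.8155 → 18.9524 [stop]  node(4,1) S=78.6758 payoff=0.0000 vs cont=5.2446 → 5.2446 [wait]  node(4,2) S=104.7400 payoff=0.0000 vs cont=0.0000 → 0.0000 [wait]  node(4,3) S=139.4389 payoff=0.0000 vs cont=0.0000 → 0.0000 [wait]  node(4,4) S=185.6332 payoff=0.0000 vs cont=0.0000 → 0.0000 [wait]  ⇒ S*(4)=59.0976
t_3: node(3,0) S=68.1876 payoff=9.8624 vs cont=12.4430 → 12.4430 [wait]  node(3,1) S=90.7772 payoff=0.0000 vs cont=2.7589 → 2.7589 [wait]  node(3,2) S=120.8505 payoff=0.0000 vs cont=0.0000 → 0.0000 [wait]  node(3,3) S=160.8866 payoff=0.0000 vs cont=0.0000 → 0.0000 [wait]  ⇒ S*(3)=-
t_2: node(2,0) S=78.6758 payoff=0.0000 vs cont=7.8466 → 7.8466 [wait]  node(2,1) S=104.7400 payoff=0.0000 vs cont=1.4513 → 1.4513 [wait]  node(2,2) S=139.4389 payoff=0.0000 vs cont=0.0000 → 0.0000 [wait]  ⇒ S*(2)=-
t_1: node(1,0) S=90.7772 payoff=0.0000 vs cont=4.8120 → 4.8120 [wait]  node(1,1) S=120.8505 payoff=0.0000 vs cont=0.7635 → 0.7635 [wait]  ⇒ S*(1)=-
t_0: node(0,0) S=104.7400 payoff=0.0000 vs cont=2.8914 → 2.8914 [wait]  ⇒ S*(0)=-

price = 2.8914
boundary = - - - - 59.0976 51.2193
tree:
2.8914
4.8120 0.7635
7.8466 1.4513 0.0000
12.4430 2.7589 0.0000 0.0000
18.9524 5.2446 0.0000 0.0000 0.0000
26.8307 9.9699 0.0000 0.0000 0.0000 0.0000
33.6587 18.9524 0.0000 0.0000 0.0000 0.0000 0.0000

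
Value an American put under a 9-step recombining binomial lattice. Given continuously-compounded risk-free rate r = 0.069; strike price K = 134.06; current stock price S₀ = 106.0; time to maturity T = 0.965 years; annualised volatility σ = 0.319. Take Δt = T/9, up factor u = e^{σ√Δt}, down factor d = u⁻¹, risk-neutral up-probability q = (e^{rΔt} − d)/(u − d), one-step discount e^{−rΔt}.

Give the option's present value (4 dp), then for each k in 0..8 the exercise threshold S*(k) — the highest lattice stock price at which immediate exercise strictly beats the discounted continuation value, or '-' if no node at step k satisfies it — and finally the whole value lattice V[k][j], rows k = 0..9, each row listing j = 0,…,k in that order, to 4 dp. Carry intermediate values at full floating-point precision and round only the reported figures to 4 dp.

price = 29.4129
boundary = - 95.4863 86.0155 95.4863 86.0155 95.4863 106.0000 95.4863 106.0000
tree:
29.4129
38.5737 21.0186
48.0445 28.9366 13.6989
56.5760 38.5737 20.0766 7.7560
64.2613 48.0445 28.4010 12.3518 3.4427
71.1843 56.5760 38.5737 19.0174 6.1121 0.9218
77.4207 64.2613 48.0445 28.0600 10.5854 1.8928 0.0000
83.0385 71.1843 56.5760 38.5737 17.7006 3.8868 0.0000 0.0000
88.0991 77.4207 64.2613 48.0445 28.0600 7.9812 0.0000 0.0000 0.0000
92.6577 83.0385 71.1843 56.5760 38.5737 16.3887 0.0000 0.0000 0.0000 0.0000

Δt=0.10722, u=1.11011, d=0.90081, q=0.50939, disc=e^(-rΔt)=0.99263
k=9 terminal: V=max(K-S,0) → 92.6577 83.0385 71.1843 56.5760 38.5737 16.3887 0.0000 0.0000 0.0000 0.0000
k=8: j=0 S=45.9609 intr=88.0991 cont=87.1109 V=88.0991[EX]; j=1 S=56.6393 intr=77.4207 cont=76.4325 V=77.4207[EX]; j=2 S=69.7987 intr=64.2613 cont=63.2731 V=64.2613[EX]; j=3 S=86.0155 intr=48.0445 cont=47.0564 V=48.0445[EX]; j=4 S=106.0000 intr=28.0600 cont=27.0718 V=28.0600[EX]; j=5 S=130.6277 intr=3.4323 cont=7.9812 V=7.9812[hold]; j=6 S=160.9772 intr=0.0000 cont=0.0000 V=0.0000[hold]; j=7 S=198.3781 intr=0.0000 cont=0.0000 V=0.0000[hold]; j=8 S=244.4685 intr=0.0000 cont=0.0000 V=0.0000[hold]  S*(8)=106.0000
k=7: j=0 S=51.0215 intr=83.0385 cont=82.0503 V=83.0385[EX]; j=1 S=62.8757 intr=71.1843 cont=70.1962 V=71.1843[EX]; j=2 S=77.4840 intr=56.5760 cont=55.5879 V=56.5760[EX]; j=3 S=95.4863 intr=38.5737 cont=37.5855 V=38.5737[EX]; j=4 S=117.6713 intr=16.3887 cont=17.7006 V=17.7006[hold]; j=5 S=145.0106 intr=0.0000 cont=3.8868 V=3.8868[hold]; j=6 S=178.7018 intr=0.0000 cont=0.0000 V=0.0000[hold]; j=7 S=220.2208 intr=0.0000 cont=0.0000 V=0.0000[hold]  S*(7)=95.4863
k=6: j=0 S=56.6393 intr=77.4207 cont=76.4325 V=77.4207[EX]; j=1 S=69.7987 intr=64.2613 cont=63.2731 V=64.2613[EX]; j=2 S=86.0155 intr=48.0445 cont=47.0564 V=48.0445[EX]; j=3 S=106.0000 intr=28.0600 cont=27.7352 V=28.0600[EX]; j=4 S=130.6277 intr=3.4323 cont=10.5854 V=10.5854[hold]; j=5 S=160.9772 intr=0.0000 cont=1.8928 V=1.8928[hold]; j=6 S=198.3781 intr=0.0000 cont=0.0000 V=0.0000[hold]  S*(6)=106.0000
k=5: j=0 S=62.8757 intr=71.1843 cont=70.1962 V=71.1843[EX]; j=1 S=77.4840 intr=56.5760 cont=55.5879 V=56.5760[EX]; j=2 S=95.4863 intr=38.5737 cont=37.5855 V=38.5737[EX]; j=3 S=117.6713 intr=16.3887 cont=19.0174 V=19.0174[hold]; j=4 S=145.0106 intr=0.0000 cont=6.1121 V=6.1121[hold]; j=5 S=178.7018 intr=0.0000 cont=0.9218 V=0.9218[hold]  S*(5)=95.4863
k=4: j=0 S=69.7987 intr=64.2613 cont=63.2731 V=64.2613[EX]; j=1 S=86.0155 intr=48.0445 cont=47.0564 V=48.0445[EX]; j=2 S=106.0000 intr=28.0600 cont=28.4010 V=28.4010[hold]; j=3 S=130.6277 intr=3.4323 cont=12.3518 V=12.3518[hold]; j=4 S=160.9772 intr=0.0000 cont=3.4427 V=3.4427[hold]  S*(4)=86.0155
k=3: j=0 S=77.4840 intr=56.5760 cont=55.5879 V=56.5760[EX]; j=1 S=95.4863 intr=38.5737 cont=37.7579 V=38.5737[EX]; j=2 S=117.6713 intr=16.3887 cont=20.0766 V=20.0766[hold]; j=3 S=145.0106 intr=0.0000 cont=7.7560 V=7.7560[hold]  S*(3)=95.4863
k=2: j=0 S=86.0155 intr=48.0445 cont=47.0564 V=48.0445[EX]; j=1 S=106.0000 intr=28.0600 cont=28.9366 V=28.9366[hold]; j=2 S=130.6277 intr=3.4323 cont=13.6989 V=13.6989[hold]  S*(2)=86.0155
k=1: j=0 S=95.4863 intr=38.5737 cont=38.0287 V=38.5737[EX]; j=1 S=117.6713 intr=16.3887 cont=21.0186 V=21.0186[hold]  S*(1)=95.4863
k=0: j=0 S=106.0000 intr=28.0600 cont=29.4129 V=29.4129[hold]  S*(0)=-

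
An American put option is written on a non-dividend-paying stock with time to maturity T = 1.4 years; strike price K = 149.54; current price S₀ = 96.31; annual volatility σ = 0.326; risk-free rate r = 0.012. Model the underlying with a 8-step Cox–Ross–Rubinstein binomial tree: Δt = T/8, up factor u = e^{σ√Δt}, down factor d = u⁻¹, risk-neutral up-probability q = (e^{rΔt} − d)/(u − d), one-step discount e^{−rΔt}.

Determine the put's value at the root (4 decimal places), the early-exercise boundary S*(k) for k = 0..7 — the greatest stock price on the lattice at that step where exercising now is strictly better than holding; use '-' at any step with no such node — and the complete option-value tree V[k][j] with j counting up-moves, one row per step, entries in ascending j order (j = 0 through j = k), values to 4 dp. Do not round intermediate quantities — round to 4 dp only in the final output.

price = 54.9918
boundary = - - 73.3191 84.0319 73.3191 84.0319 96.3100 110.3821
tree:
54.9918
65.6540 43.3870
76.2209 54.2025 31.5604
85.5680 65.5081 41.8792 20.2331
93.7235 76.2209 53.4953 29.1562 10.4066
100.8393 85.5680 65.5081 40.3829 16.8095 3.3373
107.0479 93.7235 76.2209 53.2300 26.2852 6.3537 0.0000
112.4650 100.8393 85.5680 65.5081 39.1579 12.0965 0.0000 0.0000
117.1915 107.0479 93.7235 76.2209 53.2300 23.0298 0.0000 0.0000 0.0000

Δt=0.17500, u=1.14611, d=0.87251, q=0.47364, disc=e^(-rΔt)=0.99790
k=8 terminal: V=max(K-S,0) → 117.1915 107.0479 93.7235 76.2209 53.2300 23.0298 0.0000 0.0000 0.0000
k=7: j=0 S=37.0750 intr=112.4650 cont=112.1513 V=112.4650[EX]; j=1 S=48.7007 intr=100.8393 cont=100.5256 V=100.8393[EX]; j=2 S=63.9720 intr=85.5680 cont=85.2543 V=85.5680[EX]; j=3 S=84.0319 intr=65.5081 cont=65.1944 V=65.5081[EX]; j=4 S=110.3821 intr=39.1579 cont=38.8442 V=39.1579[EX]; j=5 S=144.9949 intr=4.5451 cont=12.0965 V=12.0965[hold]; j=6 S=190.4615 intr=0.0000 cont=0.0000 V=0.0000[hold]; j=7 S=250.1852 intr=0.0000 cont=0.0000 V=0.0000[hold]  S*(7)=110.3821
k=6: j=0 S=42.4921 intr=107.0479 cont=106.7342 V=107.0479[EX]; j=1 S=55.8165 intr=93.7235 cont=93.4098 V=93.7235[EX]; j=2 S=73.3191 intr=76.2209 cont=75.9072 V=76.2209[EX]; j=3 S=96.3100 intr=53.2300 cont=52.9163 V=53.2300[EX]; j=4 S=126.5102 intr=23.0298 cont=26.2852 V=26.2852[hold]; j=5 S=166.1805 intr=0.0000 cont=6.3537 V=6.3537[hold]; j=6 S=218.2903 intr=0.0000 cont=0.0000 V=0.0000[hold]  S*(6)=96.3100
k=5: j=0 S=48.7007 intr=100.8393 cont=100.5256 V=100.8393[EX]; j=1 S=63.9720 intr=85.5680 cont=85.2543 V=85.5680[EX]; j=2 S=84.0319 intr=65.5081 cont=65.1944 V=65.5081[EX]; j=3 S=110.3821 intr=39.1579 cont=40.3829 V=40.3829[hold]; j=4 S=144.9949 intr=4.5451 cont=16.8095 V=16.8095[hold]; j=5 S=190.4615 intr=0.0000 cont=3.3373 V=3.3373[hold]  S*(5)=84.0319
k=4: j=0 S=55.8165 intr=93.7235 cont=93.4098 V=93.7235[EX]; j=1 S=73.3191 intr=76.2209 cont=75.9072 V=76.2209[EX]; j=2 S=96.3100 intr=53.2300 cont=53.4953 V=53.4953[hold]; j=3 S=126.5102 intr=23.0298 cont=29.1562 V=29.1562[hold]; j=4 S=166.1805 intr=0.0000 cont=10.4066 V=10.4066[hold]  S*(4)=73.3191
k=3: j=0 S=63.9720 intr=85.5680 cont=85.2543 V=85.5680[EX]; j=1 S=84.0319 intr=65.5081 cont=65.3198 V=65.5081[EX]; j=2 S=110.3821 intr=39.1579 cont=41.8792 V=41.8792[hold]; j=3 S=144.9949 intr=4.5451 cont=20.2331 V=20.2331[hold]  S*(3)=84.0319
k=2: j=0 S=73.3191 intr=76.2209 cont=75.9072 V=76.2209[EX]; j=1 S=96.3100 intr=53.2300 cont=54.2025 V=54.2025[hold]; j=2 S=126.5102 intr=23.0298 cont=31.5604 V=31.5604[hold]  S*(2)=73.3191
k=1: j=0 S=84.0319 intr=65.5081 cont=65.6540 V=65.6540[hold]; j=1 S=110.3821 intr=39.1579 cont=43.3870 V=43.3870[hold]  S*(1)=-
k=0: j=0 S=96.3100 intr=53.2300 cont=54.9918 V=54.9918[hold]  S*(0)=-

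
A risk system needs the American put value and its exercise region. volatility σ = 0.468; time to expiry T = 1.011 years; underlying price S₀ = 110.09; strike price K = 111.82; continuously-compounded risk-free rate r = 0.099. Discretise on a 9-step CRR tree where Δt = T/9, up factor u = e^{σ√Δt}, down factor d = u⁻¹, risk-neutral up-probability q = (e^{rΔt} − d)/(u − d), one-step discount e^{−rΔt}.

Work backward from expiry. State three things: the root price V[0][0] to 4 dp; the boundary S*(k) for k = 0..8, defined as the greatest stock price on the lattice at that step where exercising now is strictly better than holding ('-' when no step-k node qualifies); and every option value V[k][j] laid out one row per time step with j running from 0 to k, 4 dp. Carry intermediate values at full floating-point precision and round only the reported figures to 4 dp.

price = 17.2392
boundary = - - - 68.7675 58.7843 68.7675 80.4461 68.7675 80.4461
tree:
17.2392
24.0831 10.6835
32.7010 15.8816 5.6500
43.0525 22.9347 9.0832 2.2940
53.0357 32.0281 14.2250 4.0708 0.5429
61.5695 43.0525 21.5640 7.0990 1.0899 0.0000
68.8645 53.0357 31.3739 12.0964 2.1884 0.0000 0.0000
75.1005 61.5695 43.0525 19.9565 4.3938 0.0000 0.0000 0.0000
80.4311 68.8645 53.0357 31.3739 8.8217 0.0000 0.0000 0.0000 0.0000
84.9879 75.1005 61.5695 43.0525 17.7120 0.0000 0.0000 0.0000 0.0000 0.0000

Δt=0.11233  u=1.16983  d=0.85483  q=0.49637  discount=0.98894
step 9 (expiry): payoffs max(K−S,0) = 84.9879 75.1005 61.5695 43.0525 17.7120 0.0000 0.0000 0.0000 0.0000 0.0000
step 8: (k=8,j=0): S=31.3889, (K−S)⁺=80.4311, hold=79.1945 ⇒ V=80.4311 exercise | (k=8,j=1): S=42.9555, (K−S)⁺=68.8645, hold=67.6279 ⇒ V=68.8645 exercise | (k=8,j=2): S=58.7843, (K−S)⁺=53.0357, hold=51.7990 ⇒ V=53.0357 exercise | (k=8,j=3): S=80.4461, (K−S)⁺=31.3739, hold=30.1373 ⇒ V=31.3739 exercise | (k=8,j=4): S=110.0900, (K−S)⁺=1.7300, hold=8.8217 ⇒ V=8.8217 continue | (k=8,j=5): S=150.6576, (K−S)⁺=0.0000, hold=0.0000 ⇒ V=0.0000 continue | (k=8,j=6): S=206.1741, (K−S)⁺=0.0000, hold=0.0000 ⇒ V=0.0000 continue | (k=8,j=7): S=282.1481, (K−S)⁺=0.0000, hold=0.0000 ⇒ V=0.0000 continue | (k=8,j=8): S=386.1182, (K−S)⁺=0.0000, hold=0.0000 ⇒ V=0.0000 continue  boundary S*=80.4461
step 7: (k=7,j=0): S=36.7195, (K−S)⁺=75.1005, hold=73.8638 ⇒ V=75.1005 exercise | (k=7,j=1): S=50.2505, (K−S)⁺=61.5695, hold=60.3329 ⇒ V=61.5695 exercise | (k=7,j=2): S=68.7675, (K−S)⁺=43.0525, hold=41.8158 ⇒ V=43.0525 exercise | (k=7,j=3): S=94.1080, (K−S)⁺=17.7120, hold=19.9565 ⇒ V=19.9565 continue | (k=7,j=4): S=128.7862, (K−S)⁺=0.0000, hold=4.3938 ⇒ V=4.3938 continue | (k=7,j=5): S=176.2433, (K−S)⁺=0.0000, hold=0.0000 ⇒ V=0.0000 continue | (k=7,j=6): S=241.1879, (K−S)⁺=0.0000, hold=0.0000 ⇒ V=0.0000 continue | (k=7,j=7): S=330.0644, (K−S)⁺=0.0000, hold=0.0000 ⇒ V=0.0000 continue  boundary S*=68.7675
step 6: (k=6,j=0): S=42.9555, (K−S)⁺=68.8645, hold=67.6279 ⇒ V=68.8645 exercise | (k=6,j=1): S=58.7843, (K−S)⁺=53.0357, hold=51.7990 ⇒ V=53.0357 exercise | (k=6,j=2): S=80.4461, (K−S)⁺=31.3739, hold=31.2391 ⇒ V=31.3739 exercise | (k=6,j=3): S=110.0900, (K−S)⁺=1.7300, hold=12.0964 ⇒ V=12.0964 continue | (k=6,j=4): S=150.6576, (K−S)⁺=0.0000, hold=2.1884 ⇒ V=2.1884 continue | (k=6,j=5): S=206.1741, (K−S)⁺=0.0000, hold=0.0000 ⇒ V=0.0000 continue | (k=6,j=6): S=282.1481, (K−S)⁺=0.0000, hold=0.0000 ⇒ V=0.0000 continue  boundary S*=80.4461
step 5: (k=5,j=0): S=50.2505, (K−S)⁺=61.5695, hold=60.3329 ⇒ V=61.5695 exercise | (k=5,j=1): S=68.7675, (K−S)⁺=43.0525, hold=41.8158 ⇒ V=43.0525 exercise | (k=5,j=2): S=94.1080, (K−S)⁺=17.7120, hold=21.5640 ⇒ V=21.5640 continue | (k=5,j=3): S=128.7862, (K−S)⁺=0.0000, hold=7.0990 ⇒ V=7.0990 continue | (k=5,j=4): S=176.2433, (K−S)⁺=0.0000, hold=1.0899 ⇒ V=1.0899 continue | (k=5,j=5): S=241.1879, (K−S)⁺=0.0000, hold=0.0000 ⇒ V=0.0000 continue  boundary S*=68.7675
step 4: (k=4,j=0): S=58.7843, (K−S)⁺=53.0357, hold=51.7990 ⇒ V=53.0357 exercise | (k=4,j=1): S=80.4461, (K−S)⁺=31.3739, hold=32.0281 ⇒ V=32.0281 continue | (k=4,j=2): S=110.0900, (K−S)⁺=1.7300, hold=14.2250 ⇒ V=14.2250 continue | (k=4,j=3): S=150.6576, (K−S)⁺=0.0000, hold=4.0708 ⇒ V=4.0708 continue | (k=4,j=4): S=206.1741, (K−S)⁺=0.0000, hold=0.5429 ⇒ V=0.5429 continue  boundary S*=58.7843
step 3: (k=3,j=0): S=68.7675, (K−S)⁺=43.0525, hold=42.1370 ⇒ V=43.0525 exercise | (k=3,j=1): S=94.1080, (K−S)⁺=17.7120, hold=22.9347 ⇒ V=22.9347 continue | (k=3,j=2): S=128.7862, (K−S)⁺=0.0000, hold=9.0832 ⇒ V=9.0832 continue | (k=3,j=3): S=176.2433, (K−S)⁺=0.0000, hold=2.2940 ⇒ V=2.2940 continue  boundary S*=68.7675
step 2: (k=2,j=0): S=80.4461, (K−S)⁺=31.3739, hold=32.7010 ⇒ V=32.7010 continue | (k=2,j=1): S=110.0900, (K−S)⁺=1.7300, hold=15.8816 ⇒ V=15.8816 continue | (k=2,j=2): S=150.6576, (K−S)⁺=0.0000, hold=5.6500 ⇒ V=5.6500 continue  boundary S*=-
step 1: (k=1,j=0): S=94.1080, (K−S)⁺=17.7120, hold=24.0831 ⇒ V=24.0831 continue | (k=1,j=1): S=128.7862, (K−S)⁺=0.0000, hold=10.6835 ⇒ V=10.6835 continue  boundary S*=-
step 0: (k=0,j=0): S=110.0900, (K−S)⁺=1.7300, hold=17.2392 ⇒ V=17.2392 continue  boundary S*=-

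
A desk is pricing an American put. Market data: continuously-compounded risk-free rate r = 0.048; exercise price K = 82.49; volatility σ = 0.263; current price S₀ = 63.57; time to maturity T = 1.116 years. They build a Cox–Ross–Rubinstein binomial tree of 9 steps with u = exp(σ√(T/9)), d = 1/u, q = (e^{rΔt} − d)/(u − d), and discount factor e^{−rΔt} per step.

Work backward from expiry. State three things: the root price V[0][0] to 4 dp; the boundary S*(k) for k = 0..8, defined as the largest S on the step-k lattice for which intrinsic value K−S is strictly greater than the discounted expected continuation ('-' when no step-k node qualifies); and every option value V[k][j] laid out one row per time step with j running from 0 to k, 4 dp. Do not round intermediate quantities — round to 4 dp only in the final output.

params: Δt=0.12400 u=1.09704 d=0.91155 q=0.50905 e^(-rΔt)=0.99407
t_9 payoffs: 54.8674 49.2465 42.4819 34.3407 24.5429 12.7514 0.0000 0.0000 0.0000 0.0000
t_8: node(8,0) S=30.3030 payoff=52.1870 vs cont=51.6975 → 52.1870 [stop]  node(8,1) S=36.4693 payoff=46.0207 vs cont=45.5312 → 46.0207 [stop]  node(8,2) S=43.8903 payoff=38.5997 vs cont=38.1101 → 38.5997 [stop]  node(8,3) S=52.8215 payoff=29.6685 vs cont=29.1790 → 29.6685 [stop]  node(8,4) S=63.5700 payoff=18.9200 vs cont=18.4305 → 18.9200 [stop]  node(8,5) S=76.5057 payoff=5.9843 vs cont=6.2232 → 6.2232 [wait]  node(8,6) S=92.0737 payoff=0.0000 vs cont=0.0000 → 0.0000 [wait]  node(8,7) S=110.8095 payoff=0.0000 vs cont=0.0000 → 0.0000 [wait]  node(8,8) S=133.3579 payoff=0.0000 vs cont=0.0000 → 0.0000 [wait]  ⇒ S*(8)=63.5700
t_7: node(7,0) S=33.2435 payoff=49.2465 vs cont=48.7570 → 49.2465 [stop]  node(7,1) S=40.0081 payoff=42.4819 vs cont=41.9924 → 42.4819 [stop]  node(7,2) S=48.1493 payoff=34.3407 vs cont=33.8512 → 34.3407 [stop]  node(7,3) S=57.9471 payoff=24.5429 vs cont=24.0534 → 24.5429 [stop]  node(7,4) S=69.7386 payoff=12.7514 vs cont=12.3828 → 12.7514 [stop]  node(7,5) S=83.9295 payoff=0.0000 vs cont=3.0372 → 3.0372 [wait]  node(7,6) S=101.0081 payoff=0.0000 vs cont=0.0000 → 0.0000 [wait]  node(7,7) S=121.5620 payoff=0.0000 vs cont=0.0000 → 0.0000 [wait]  ⇒ S*(7)=69.7386
t_6: node(6,0) S=36.4693 payoff=46.0207 vs cont=45.5312 → 46.0207 [stop]  node(6,1) S=43.8903 payoff=38.5997 vs cont=38.1101 → 38.5997 [stop]  node(6,2) S=52.8215 payoff=29.6685 vs cont=29.1790 → 29.6685 [stop]  node(6,3) S=63.5700 payoff=18.9200 vs cont=18.4305 → 18.9200 [stop]  node(6,4) S=76.5057 payoff=5.9843 vs cont=7.7601 → 7.7601 [wait]  node(6,5) S=92.0737 payoff=0.0000 vs cont=1.4823 → 1.4823 [wait]  node(6,6) S=110.8095 payoff=0.0000 vs cont=0.0000 → 0.0000 [wait]  ⇒ S*(6)=63.5700
t_5: node(5,0) S=40.0081 payoff=42.4819 vs cont=41.9924 → 42.4819 [stop]  node(5,1) S=48.1493 payoff=34.3407 vs cont=33.8512 → 34.3407 [stop]  node(5,2) S=57.9471 payoff=24.5429 vs cont=24.0534 → 24.5429 [stop]  node(5,3) S=69.7386 payoff=12.7514 vs cont=13.1605 → 13.1605 [wait]  node(5,4) S=83.9295 payoff=0.0000 vs cont=4.5373 → 4.5373 [wait]  node(5,5) S=101.0081 payoff=0.0000 vs cont=0.7234 → 0.7234 [wait]  ⇒ S*(5)=57.9471
t_4: node(4,0) S=43.8903 payoff=38.5997 vs cont=38.1101 → 38.5997 [stop]  node(4,1) S=52.8215 payoff=29.6685 vs cont=29.1790 → 29.6685 [stop]  node(4,2) S=63.5700 payoff=18.9200 vs cont=18.6375 → 18.9200 [stop]  node(4,3) S=76.5057 payoff=5.9843 vs cont=8.7188 → 8.7188 [wait]  node(4,4) S=92.0737 payoff=0.0000 vs cont=2.5804 → 2.5804 [wait]  ⇒ S*(4)=63.5700
t_3: node(3,0) S=48.1493 payoff=34.3407 vs cont=33.8512 → 34.3407 [stop]  node(3,1) S=57.9471 payoff=24.5429 vs cont=24.0534 → 24.5429 [stop]  node(3,2) S=69.7386 payoff=12.7514 vs cont=13.6457 → 13.6457 [wait]  node(3,3) S=83.9295 payoff=0.0000 vs cont=5.5609 → 5.5609 [wait]  ⇒ S*(3)=57.9471
t_2: node(2,0) S=52.8215 payoff=29.6685 vs cont=29.1790 → 29.6685 [stop]  node(2,1) S=63.5700 payoff=18.9200 vs cont=18.8830 → 18.9200 [stop]  node(2,2) S=76.5057 payoff=5.9843 vs cont=9.4736 → 9.4736 [wait]  ⇒ S*(2)=63.5700
t_1: node(1,0) S=57.9471 payoff=24.5429 vs cont=24.0534 → 24.5429 [stop]  node(1,1) S=69.7386 payoff=12.7514 vs cont=14.0276 → 14.0276 [wait]  ⇒ S*(1)=57.9471
t_0: node(0,0) S=63.5700 payoff=18.9200 vs cont=19.0762 → 19.0762 [wait]  ⇒ S*(0)=-

price = 19.0762
boundary = - 57.9471 63.5700 57.9471 63.5700 57.9471 63.5700 69.7386 63.5700
tree:
19.0762
24.5429 14.0276
29.6685 18.9200 9.4736
34.3407 24.5429 13.6457 5.5609
38.5997 29.6685 18.9200 8.7188 2.5804
42.4819 34.3407 24.5429 13.1605 4.5373 0.7234
46.0207 38.5997 29.6685 18.9200 7.7601 1.4823 0.0000
49.2465 42.4819 34.3407 24.5429 12.7514 3.0372 0.0000 0.0000
52.1870 46.0207 38.5997 29.6685 18.9200 6.2232 0.0000 0.0000 0.0000
54.8674 49.2465 42.4819 34.3407 24.5429 12.7514 0.0000 0.0000 0.0000 0.0000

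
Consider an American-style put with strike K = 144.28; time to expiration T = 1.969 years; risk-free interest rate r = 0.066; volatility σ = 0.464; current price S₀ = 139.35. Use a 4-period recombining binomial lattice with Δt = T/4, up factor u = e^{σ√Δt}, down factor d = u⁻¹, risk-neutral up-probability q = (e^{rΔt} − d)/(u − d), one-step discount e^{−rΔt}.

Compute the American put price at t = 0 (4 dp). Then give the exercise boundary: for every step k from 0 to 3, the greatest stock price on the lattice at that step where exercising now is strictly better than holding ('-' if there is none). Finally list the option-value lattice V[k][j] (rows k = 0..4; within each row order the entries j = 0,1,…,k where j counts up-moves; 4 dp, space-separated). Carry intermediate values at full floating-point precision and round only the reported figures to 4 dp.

params: Δt=0.49225 u=1.38478 d=0.72213 q=0.46916 e^(-rΔt)=0.96803
t_4 payoffs: 106.3854 71.6122 4.9300 0.0000 0.0000
t_3: node(3,0) S=52.4759 payoff=91.8041 vs cont=87.1920 → 91.8041 [stop]  node(3,1) S=100.6293 payoff=43.6507 vs cont=39.0385 → 43.6507 [stop]  node(3,2) S=192.9698 payoff=0.0000 vs cont=2.5334 → 2.5334 [wait]  node(3,3) S=370.0445 payoff=0.0000 vs cont=0.0000 → 0.0000 [wait]  ⇒ S*(3)=100.6293
t_2: node(2,0) S=72.6678 payoff=71.6122 vs cont=67.0000 → 71.6122 [stop]  node(2,1) S=139.3500 payoff=4.9300 vs cont=23.5814 → 23.5814 [wait]  node(2,2) S=267.2217 payoff=0.0000 vs cont=1.3018 → 1.3018 [wait]  ⇒ S*(2)=72.6678
t_1: node(1,0) S=100.6293 payoff=43.6507 vs cont=47.5093 → 47.5093 [wait]  node(1,1) S=192.9698 payoff=0.0000 vs cont=12.7091 → 12.7091 [wait]  ⇒ S*(1)=-
t_0: node(0,0) S=139.3500 payoff=4.9300 vs cont=30.1857 → 30.1857 [wait]  ⇒ S*(0)=-

price = 30.1857
boundary = - - 72.6678 100.6293
tree:
30.1857
47.5093 12.7091
71.6122 23.5814 1.3018
91.8041 43.6507 2.5334 0.0000
106.3854 71.6122 4.9300 0.0000 0.0000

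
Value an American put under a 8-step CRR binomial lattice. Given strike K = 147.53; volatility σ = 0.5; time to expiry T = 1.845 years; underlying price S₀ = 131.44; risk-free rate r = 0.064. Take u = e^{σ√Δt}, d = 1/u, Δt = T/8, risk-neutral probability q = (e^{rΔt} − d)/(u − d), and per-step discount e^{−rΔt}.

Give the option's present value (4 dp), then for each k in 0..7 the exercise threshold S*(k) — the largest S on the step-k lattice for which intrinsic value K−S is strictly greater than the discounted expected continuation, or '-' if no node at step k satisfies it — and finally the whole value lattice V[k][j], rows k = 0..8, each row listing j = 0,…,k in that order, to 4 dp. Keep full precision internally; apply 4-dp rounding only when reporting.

price = 38.1409
boundary = - - - 63.9562 81.3138 63.9562 81.3138 103.3823
tree:
38.1409
51.1181 24.7657
66.4678 35.4870 13.5025
83.5738 49.3484 21.0344 5.4668
97.2261 66.2162 31.9559 9.4286 1.1885
107.9642 83.5738 47.0058 16.0567 2.2797 0.0000
116.4101 97.2261 66.2162 26.9075 4.3729 0.0000 0.0000
123.0531 107.9642 83.5738 44.1477 8.3881 0.0000 0.0000 0.0000
128.2780 116.4101 97.2261 66.2162 16.0900 0.0000 0.0000 0.0000 0.0000

Δt=0.23062  u=1.27140  d=0.78654  q=0.47092  discount=0.98535
step 8 (expiry): payoffs max(K−S,0) = 128.2780 116.4101 97.2261 66.2162 16.0900 0.0000 0.0000 0.0000 0.0000
step 7: (k=7,j=0): S=24.4769, (K−S)⁺=123.0531, hold=120.8915 ⇒ V=123.0531 exercise | (k=7,j=1): S=39.5658, (K−S)⁺=107.9642, hold=105.8027 ⇒ V=107.9642 exercise | (k=7,j=2): S=63.9562, (K−S)⁺=83.5738, hold=81.4122 ⇒ V=83.5738 exercise | (k=7,j=3): S=103.3823, (K−S)⁺=44.1477, hold=41.9862 ⇒ V=44.1477 exercise | (k=7,j=4): S=167.1126, (K−S)⁺=0.0000, hold=8.3881 ⇒ V=8.3881 continue | (k=7,j=5): S=270.1296, (K−S)⁺=0.0000, hold=0.0000 ⇒ V=0.0000 continue | (k=7,j=6): S=436.6519, (K−S)⁺=0.0000, hold=0.0000 ⇒ V=0.0000 continue | (k=7,j=7): S=705.8273, (K−S)⁺=0.0000, hold=0.0000 ⇒ V=0.0000 continue  boundary S*=103.3823
step 6: (k=6,j=0): S=31.1199, (K−S)⁺=116.4101, hold=114.2485 ⇒ V=116.4101 exercise | (k=6,j=1): S=50.3039, (K−S)⁺=97.2261, hold=95.0646 ⇒ V=97.2261 exercise | (k=6,j=2): S=81.3138, (K−S)⁺=66.2162, hold=64.0546 ⇒ V=66.2162 exercise | (k=6,j=3): S=131.4400, (K−S)⁺=16.0900, hold=26.9075 ⇒ V=26.9075 continue | (k=6,j=4): S=212.4666, (K−S)⁺=0.0000, hold=4.3729 ⇒ V=4.3729 continue | (k=6,j=5): S=343.4423, (K−S)⁺=0.0000, hold=0.0000 ⇒ V=0.0000 continue | (k=6,j=6): S=555.1584, (K−S)⁺=0.0000, hold=0.0000 ⇒ V=0.0000 continue  boundary S*=81.3138
step 5: (k=5,j=0): S=39.5658, (K−S)⁺=107.9642, hold=105.8027 ⇒ V=107.9642 exercise | (k=5,j=1): S=63.9562, (K−S)⁺=83.5738, hold=81.4122 ⇒ V=83.5738 exercise | (k=5,j=2): S=103.3823, (K−S)⁺=44.1477, hold=47.0058 ⇒ V=47.0058 continue | (k=5,j=3): S=167.1126, (K−S)⁺=0.0000, hold=16.0567 ⇒ V=16.0567 continue | (k=5,j=4): S=270.1296, (K−S)⁺=0.0000, hold=2.2797 ⇒ V=2.2797 continue | (k=5,j=5): S=436.6519, (K−S)⁺=0.0000, hold=0.0000 ⇒ V=0.0000 continue  boundary S*=63.9562
step 4: (k=4,j=0): S=50.3039, (K−S)⁺=97.2261, hold=95.0646 ⇒ V=97.2261 exercise | (k=4,j=1): S=81.3138, (K−S)⁺=66.2162, hold=65.3808 ⇒ V=66.2162 exercise | (k=4,j=2): S=131.4400, (K−S)⁺=16.0900, hold=31.9559 ⇒ V=31.9559 continue | (k=4,j=3): S=212.4666, (K−S)⁺=0.0000, hold=9.4286 ⇒ V=9.4286 continue | (k=4,j=4): S=343.4423, (K−S)⁺=0.0000, hold=1.1885 ⇒ V=1.1885 continue  boundary S*=81.3138
step 3: (k=3,j=0): S=63.9562, (K−S)⁺=83.5738, hold=81.4122 ⇒ V=83.5738 exercise | (k=3,j=1): S=103.3823, (K−S)⁺=44.1477, hold=49.3484 ⇒ V=49.3484 continue | (k=3,j=2): S=167.1126, (K−S)⁺=0.0000, hold=21.0344 ⇒ V=21.0344 continue | (k=3,j=3): S=270.1296, (K−S)⁺=0.0000, hold=5.4668 ⇒ V=5.4668 continue  boundary S*=63.9562
step 2: (k=2,j=0): S=81.3138, (K−S)⁺=66.2162, hold=66.4678 ⇒ V=66.4678 continue | (k=2,j=1): S=131.4400, (K−S)⁺=16.0900, hold=35.4870 ⇒ V=35.4870 continue | (k=2,j=2): S=212.4666, (K−S)⁺=0.0000, hold=13.5025 ⇒ V=13.5025 continue  boundary S*=-
step 1: (k=1,j=0): S=103.3823, (K−S)⁺=44.1477, hold=51.1181 ⇒ V=51.1181 continue | (k=1,j=1): S=167.1126, (K−S)⁺=0.0000, hold=24.7657 ⇒ V=24.7657 continue  boundary S*=-
step 0: (k=0,j=0): S=131.4400, (K−S)⁺=16.0900, hold=38.1409 ⇒ V=38.1409 continue  boundary S*=-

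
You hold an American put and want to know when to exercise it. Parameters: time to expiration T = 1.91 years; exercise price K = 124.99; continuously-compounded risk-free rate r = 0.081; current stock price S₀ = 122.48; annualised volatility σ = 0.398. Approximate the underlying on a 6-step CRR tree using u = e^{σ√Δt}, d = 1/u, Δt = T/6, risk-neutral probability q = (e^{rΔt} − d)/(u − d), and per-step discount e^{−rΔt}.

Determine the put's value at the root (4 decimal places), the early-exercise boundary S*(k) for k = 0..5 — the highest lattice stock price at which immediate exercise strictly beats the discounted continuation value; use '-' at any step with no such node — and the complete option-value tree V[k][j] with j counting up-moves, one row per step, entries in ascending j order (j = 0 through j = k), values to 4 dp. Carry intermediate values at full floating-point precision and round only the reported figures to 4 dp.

price = 20.2984
boundary = - - 78.1661 62.4447 78.1661 97.8457
tree:
20.2984
31.4013 10.3305
46.8239 17.7221 3.5287
62.5453 29.4715 6.9782 0.2873
75.1048 46.8239 13.7758 0.5917 0.0000
85.1381 62.5453 27.1443 1.2187 0.0000 0.0000
93.1535 75.1048 46.8239 2.5100 0.0000 0.0000 0.0000

Δt=0.31833, u=1.25177, d=0.79887, q=0.50177, disc=e^(-rΔt)=0.97454
k=6 terminal: V=max(K-S,0) → 93.1535 75.1048 46.8239 2.5100 0.0000 0.0000 0.0000
k=5: j=0 S=39.8519 intr=85.1381 cont=81.9565 V=85.1381[EX]; j=1 S=62.4447 intr=62.5453 cont=59.3637 V=62.5453[EX]; j=2 S=97.8457 intr=27.1443 cont=23.9626 V=27.1443[EX]; j=3 S=153.3164 intr=0.0000 cont=1.2187 V=1.2187[hold]; j=4 S=240.2344 intr=0.0000 cont=0.0000 V=0.0000[hold]; j=5 S=376.4278 intr=0.0000 cont=0.0000 V=0.0000[hold]  S*(5)=97.8457
k=4: j=0 S=49.8852 intr=75.1048 cont=71.9231 V=75.1048[EX]; j=1 S=78.1661 intr=46.8239 cont=43.6422 V=46.8239[EX]; j=2 S=122.4800 intr=2.5100 cont=13.7758 V=13.7758[hold]; j=3 S=191.9163 intr=0.0000 cont=0.5917 V=0.5917[hold]; j=4 S=300.7173 intr=0.0000 cont=0.0000 V=0.0000[hold]  S*(4)=78.1661
k=3: j=0 S=62.4447 intr=62.5453 cont=59.3637 V=62.5453[EX]; j=1 S=97.8457 intr=27.1443 cont=29.4715 V=29.4715[hold]; j=2 S=153.3164 intr=0.0000 cont=6.9782 V=6.9782[hold]; j=3 S=240.2344 intr=0.0000 cont=0.2873 V=0.2873[hold]  S*(3)=62.4447
k=2: j=0 S=78.1661 intr=46.8239 cont=44.7802 V=46.8239[EX]; j=1 S=122.4800 intr=2.5100 cont=17.7221 V=17.7221[hold]; j=2 S=191.9163 intr=0.0000 cont=3.5287 V=3.5287[hold]  S*(2)=78.1661
k=1: j=0 S=97.8457 intr=27.1443 cont=31.4013 V=31.4013[hold]; j=1 S=153.3164 intr=0.0000 cont=10.3305 V=10.3305[hold]  S*(1)=-
k=0: j=0 S=122.4800 intr=2.5100 cont=20.2984 V=20.2984[hold]  S*(0)=-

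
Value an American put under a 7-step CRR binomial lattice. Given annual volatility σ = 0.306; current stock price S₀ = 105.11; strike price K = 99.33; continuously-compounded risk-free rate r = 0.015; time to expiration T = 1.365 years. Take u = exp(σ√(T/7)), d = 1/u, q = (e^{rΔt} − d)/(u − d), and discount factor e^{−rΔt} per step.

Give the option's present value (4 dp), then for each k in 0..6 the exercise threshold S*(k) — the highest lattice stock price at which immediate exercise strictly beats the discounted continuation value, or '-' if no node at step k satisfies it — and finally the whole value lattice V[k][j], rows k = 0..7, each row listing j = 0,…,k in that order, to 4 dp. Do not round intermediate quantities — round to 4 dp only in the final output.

Δt=0.19500, u=1.14468, d=0.87361, q=0.47708, disc=e^(-rΔt)=0.99708
k=7 terminal: V=max(K-S,0) → 58.5119 45.8463 29.2506 7.5053 0.0000 0.0000 0.0000 0.0000
k=6: j=0 S=46.7237 intr=52.6063 cont=52.3162 V=52.6063[EX]; j=1 S=61.2218 intr=38.1082 cont=37.8181 V=38.1082[EX]; j=2 S=80.2186 intr=19.1114 cont=18.8213 V=19.1114[EX]; j=3 S=105.1100 intr=0.0000 cont=3.9132 V=3.9132[hold]; j=4 S=137.7250 intr=0.0000 cont=0.0000 V=0.0000[hold]; j=5 S=180.4604 intr=0.0000 cont=0.0000 V=0.0000[hold]; j=6 S=236.4562 intr=0.0000 cont=0.0000 V=0.0000[hold]  S*(6)=80.2186
k=5: j=0 S=53.4837 intr=45.8463 cont=45.5561 V=45.8463[EX]; j=1 S=70.0794 intr=29.2506 cont=28.9604 V=29.2506[EX]; j=2 S=91.8247 intr=7.5053 cont=11.8261 V=11.8261[hold]; j=3 S=120.3174 intr=0.0000 cont=2.0403 V=2.0403[hold]; j=4 S=157.6512 intr=0.0000 cont=0.0000 V=0.0000[hold]; j=5 S=206.5695 intr=0.0000 cont=0.0000 V=0.0000[hold]  S*(5)=70.0794
k=4: j=0 S=61.2218 intr=38.1082 cont=37.8181 V=38.1082[EX]; j=1 S=80.2186 intr=19.1114 cont=20.8766 V=20.8766[hold]; j=2 S=105.1100 intr=0.0000 cont=7.1366 V=7.1366[hold]; j=3 S=137.7250 intr=0.0000 cont=1.0638 V=1.0638[hold]; j=4 S=180.4604 intr=0.0000 cont=0.0000 V=0.0000[hold]  S*(4)=61.2218
k=3: j=0 S=70.0794 intr=29.2506 cont=29.8001 V=29.8001[hold]; j=1 S=91.8247 intr=7.5053 cont=14.2798 V=14.2798[hold]; j=2 S=120.3174 intr=0.0000 cont=4.2271 V=4.2271[hold]; j=3 S=157.6512 intr=0.0000 cont=0.5547 V=0.5547[hold]  S*(3)=-
k=2: j=0 S=80.2186 intr=19.1114 cont=22.3303 V=22.3303[hold]; j=1 S=105.1100 intr=0.0000 cont=9.4562 V=9.4562[hold]; j=2 S=137.7250 intr=0.0000 cont=2.4678 V=2.4678[hold]  S*(2)=-
k=1: j=0 S=91.8247 intr=7.5053 cont=16.1411 V=16.1411[hold]; j=1 S=120.3174 intr=0.0000 cont=6.1043 V=6.1043[hold]  S*(1)=-
k=0: j=0 S=105.1100 intr=0.0000 cont=11.3196 V=11.3196[hold]  S*(0)=-

price = 11.3196
boundary = - - - - 61.2218 70.0794 80.2186
tree:
11.3196
16.1411 6.1043
22.3303 9.4562 2.4678
29.8001 14.2798 4.2271 0.5547
38.1082 20.8766 7.1366 1.0638 0.0000
45.8463 29.2506 11.8261 2.0403 0.0000 0.0000
52.6063 38.1082 19.1114 3.9132 0.0000 0.0000 0.0000
58.5119 45.8463 29.2506 7.5053 0.0000 0.0000 0.0000 0.0000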